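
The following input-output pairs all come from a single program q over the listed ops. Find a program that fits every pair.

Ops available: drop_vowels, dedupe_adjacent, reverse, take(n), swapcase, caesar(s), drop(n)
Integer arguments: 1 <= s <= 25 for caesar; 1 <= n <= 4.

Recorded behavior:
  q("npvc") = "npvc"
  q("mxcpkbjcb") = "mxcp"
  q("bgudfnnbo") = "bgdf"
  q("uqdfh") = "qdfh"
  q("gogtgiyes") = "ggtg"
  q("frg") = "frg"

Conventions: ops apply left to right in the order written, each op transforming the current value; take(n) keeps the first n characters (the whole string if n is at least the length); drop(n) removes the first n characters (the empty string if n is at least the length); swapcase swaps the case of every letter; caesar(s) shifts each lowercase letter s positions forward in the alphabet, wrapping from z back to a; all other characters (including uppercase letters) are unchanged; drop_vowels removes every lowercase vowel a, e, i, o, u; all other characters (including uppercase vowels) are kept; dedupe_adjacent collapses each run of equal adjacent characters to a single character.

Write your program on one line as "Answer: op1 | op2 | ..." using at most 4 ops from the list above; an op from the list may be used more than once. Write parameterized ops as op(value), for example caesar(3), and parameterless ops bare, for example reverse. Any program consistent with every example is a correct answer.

dedupe_adjacent | drop_vowels | take(4)

Check, running the answer program on each example:
  "npvc" -> "npvc" -> "npvc" -> "npvc"
  "mxcpkbjcb" -> "mxcpkbjcb" -> "mxcpkbjcb" -> "mxcp"
  "bgudfnnbo" -> "bgudfnbo" -> "bgdfnb" -> "bgdf"
  "uqdfh" -> "uqdfh" -> "qdfh" -> "qdfh"
  "gogtgiyes" -> "gogtgiyes" -> "ggtgys" -> "ggtg"
  "frg" -> "frg" -> "frg" -> "frg"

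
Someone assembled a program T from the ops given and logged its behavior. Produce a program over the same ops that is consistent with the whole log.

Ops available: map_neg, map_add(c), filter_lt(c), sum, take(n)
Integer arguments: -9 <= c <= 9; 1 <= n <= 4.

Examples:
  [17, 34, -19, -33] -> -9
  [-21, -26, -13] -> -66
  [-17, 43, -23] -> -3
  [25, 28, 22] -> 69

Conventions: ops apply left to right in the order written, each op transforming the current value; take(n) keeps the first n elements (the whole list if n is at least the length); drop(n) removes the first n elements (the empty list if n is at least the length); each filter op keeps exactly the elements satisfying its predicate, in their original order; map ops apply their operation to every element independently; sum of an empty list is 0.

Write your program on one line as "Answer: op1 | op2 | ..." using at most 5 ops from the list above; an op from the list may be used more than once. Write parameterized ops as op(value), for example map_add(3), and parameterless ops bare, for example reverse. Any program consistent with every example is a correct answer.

map_neg | map_add(2) | map_neg | sum

Check, running the answer program on each example:
  [17, 34, -19, -33] -> [-17, -34, 19, 33] -> [-15, -32, 21, 35] -> [15, 32, -21, -35] -> -9
  [-21, -26, -13] -> [21, 26, 13] -> [23, 28, 15] -> [-23, -28, -15] -> -66
  [-17, 43, -23] -> [17, -43, 23] -> [19, -41, 25] -> [-19, 41, -25] -> -3
  [25, 28, 22] -> [-25, -28, -22] -> [-23, -26, -20] -> [23, 26, 20] -> 69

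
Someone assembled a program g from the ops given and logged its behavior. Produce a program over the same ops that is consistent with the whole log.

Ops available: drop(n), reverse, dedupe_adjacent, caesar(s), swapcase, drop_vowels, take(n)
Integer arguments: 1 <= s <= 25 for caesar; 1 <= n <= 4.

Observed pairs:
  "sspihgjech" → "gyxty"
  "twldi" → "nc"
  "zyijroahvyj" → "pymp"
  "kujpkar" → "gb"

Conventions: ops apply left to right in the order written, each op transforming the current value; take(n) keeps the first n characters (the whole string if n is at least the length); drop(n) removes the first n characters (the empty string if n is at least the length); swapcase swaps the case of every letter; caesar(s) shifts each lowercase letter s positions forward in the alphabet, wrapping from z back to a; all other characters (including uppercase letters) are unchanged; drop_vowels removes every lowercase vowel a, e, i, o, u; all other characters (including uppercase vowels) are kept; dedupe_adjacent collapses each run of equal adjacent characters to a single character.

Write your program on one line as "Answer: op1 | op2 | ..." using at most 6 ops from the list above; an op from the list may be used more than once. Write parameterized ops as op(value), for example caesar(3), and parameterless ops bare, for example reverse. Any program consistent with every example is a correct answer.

dedupe_adjacent | drop_vowels | caesar(17) | drop_vowels | drop(1)

Check, running the answer program on each example:
  "sspihgjech" -> "spihgjech" -> "sphgjch" -> "jgyxaty" -> "jgyxty" -> "gyxty"
  "twldi" -> "twldi" -> "twld" -> "kncu" -> "knc" -> "nc"
  "zyijroahvyj" -> "zyijroahvyj" -> "zyjrhvyj" -> "qpaiympa" -> "qpymp" -> "pymp"
  "kujpkar" -> "kujpkar" -> "kjpkr" -> "bagbi" -> "bgb" -> "gb"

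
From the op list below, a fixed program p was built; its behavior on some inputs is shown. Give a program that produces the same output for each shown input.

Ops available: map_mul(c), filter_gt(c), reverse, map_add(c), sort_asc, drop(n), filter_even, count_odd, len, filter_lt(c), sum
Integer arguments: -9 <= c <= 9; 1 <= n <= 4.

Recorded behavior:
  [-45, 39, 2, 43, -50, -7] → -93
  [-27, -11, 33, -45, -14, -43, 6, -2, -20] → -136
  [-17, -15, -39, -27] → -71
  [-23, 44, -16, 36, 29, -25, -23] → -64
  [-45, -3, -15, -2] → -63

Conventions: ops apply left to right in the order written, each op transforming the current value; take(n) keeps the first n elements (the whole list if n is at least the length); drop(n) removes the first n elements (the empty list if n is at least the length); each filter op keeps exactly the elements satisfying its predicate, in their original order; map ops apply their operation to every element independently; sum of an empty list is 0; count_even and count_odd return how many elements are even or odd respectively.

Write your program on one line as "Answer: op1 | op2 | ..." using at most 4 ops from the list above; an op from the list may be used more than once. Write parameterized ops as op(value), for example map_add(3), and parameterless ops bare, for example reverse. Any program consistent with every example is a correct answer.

filter_lt(8) | reverse | drop(1) | sum

Check, running the answer program on each example:
  [-45, 39, 2, 43, -50, -7] -> [-45, 2, -50, -7] -> [-7, -50, 2, -45] -> [-50, 2, -45] -> -93
  [-27, -11, 33, -45, -14, -43, 6, -2, -20] -> [-27, -11, -45, -14, -43, 6, -2, -20] -> [-20, -2, 6, -43, -14, -45, -11, -27] -> [-2, 6, -43, -14, -45, -11, -27] -> -136
  [-17, -15, -39, -27] -> [-17, -15, -39, -27] -> [-27, -39, -15, -17] -> [-39, -15, -17] -> -71
  [-23, 44, -16, 36, 29, -25, -23] -> [-23, -16, -25, -23] -> [-23, -25, -16, -23] -> [-25, -16, -23] -> -64
  [-45, -3, -15, -2] -> [-45, -3, -15, -2] -> [-2, -15, -3, -45] -> [-15, -3, -45] -> -63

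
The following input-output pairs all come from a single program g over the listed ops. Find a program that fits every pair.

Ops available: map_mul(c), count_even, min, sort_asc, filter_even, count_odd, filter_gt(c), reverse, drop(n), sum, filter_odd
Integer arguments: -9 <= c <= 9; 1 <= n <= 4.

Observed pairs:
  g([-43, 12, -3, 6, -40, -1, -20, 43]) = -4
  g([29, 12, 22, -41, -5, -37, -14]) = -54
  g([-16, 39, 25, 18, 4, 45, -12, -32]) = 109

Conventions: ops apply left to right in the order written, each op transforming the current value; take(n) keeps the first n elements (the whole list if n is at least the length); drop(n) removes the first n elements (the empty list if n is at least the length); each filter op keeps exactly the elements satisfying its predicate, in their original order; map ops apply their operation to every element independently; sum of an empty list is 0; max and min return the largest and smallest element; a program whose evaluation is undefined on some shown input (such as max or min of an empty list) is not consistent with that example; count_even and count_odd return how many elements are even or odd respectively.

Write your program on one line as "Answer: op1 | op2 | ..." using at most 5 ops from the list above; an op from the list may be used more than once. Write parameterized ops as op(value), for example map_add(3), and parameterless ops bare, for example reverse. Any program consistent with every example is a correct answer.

reverse | sort_asc | filter_odd | sum

Check, running the answer program on each example:
  [-43, 12, -3, 6, -40, -1, -20, 43] -> [43, -20, -1, -40, 6, -3, 12, -43] -> [-43, -40, -20, -3, -1, 6, 12, 43] -> [-43, -3, -1, 43] -> -4
  [29, 12, 22, -41, -5, -37, -14] -> [-14, -37, -5, -41, 22, 12, 29] -> [-41, -37, -14, -5, 12, 22, 29] -> [-41, -37, -5, 29] -> -54
  [-16, 39, 25, 18, 4, 45, -12, -32] -> [-32, -12, 45, 4, 18, 25, 39, -16] -> [-32, -16, -12, 4, 18, 25, 39, 45] -> [25, 39, 45] -> 109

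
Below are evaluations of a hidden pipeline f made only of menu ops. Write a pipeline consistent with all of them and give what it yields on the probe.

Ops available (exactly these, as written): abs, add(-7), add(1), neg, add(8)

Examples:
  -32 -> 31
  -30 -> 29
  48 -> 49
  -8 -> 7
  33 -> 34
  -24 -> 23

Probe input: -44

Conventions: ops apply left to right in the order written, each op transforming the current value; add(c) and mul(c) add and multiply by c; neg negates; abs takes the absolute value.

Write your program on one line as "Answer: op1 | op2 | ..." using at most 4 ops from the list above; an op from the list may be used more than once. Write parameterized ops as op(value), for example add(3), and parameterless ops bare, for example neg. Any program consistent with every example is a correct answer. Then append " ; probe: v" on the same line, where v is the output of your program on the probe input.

add(1) | neg | abs ; probe: 43

Check, running the answer program on each example:
  -32 -> -31 -> 31 -> 31
  -30 -> -29 -> 29 -> 29
  48 -> 49 -> -49 -> 49
  -8 -> -7 -> 7 -> 7
  33 -> 34 -> -34 -> 34
  -24 -> -23 -> 23 -> 23
  probe: -44 -> -43 -> 43 -> 43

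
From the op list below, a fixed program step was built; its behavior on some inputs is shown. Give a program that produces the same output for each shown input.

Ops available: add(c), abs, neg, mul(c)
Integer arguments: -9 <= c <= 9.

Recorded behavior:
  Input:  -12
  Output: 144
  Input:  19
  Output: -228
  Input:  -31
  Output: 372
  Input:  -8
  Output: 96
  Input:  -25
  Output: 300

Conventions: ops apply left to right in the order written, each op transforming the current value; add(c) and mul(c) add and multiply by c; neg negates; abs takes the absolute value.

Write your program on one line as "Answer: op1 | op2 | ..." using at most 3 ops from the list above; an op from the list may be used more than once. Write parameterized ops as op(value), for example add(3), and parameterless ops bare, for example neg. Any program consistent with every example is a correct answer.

mul(3) | mul(-4)

Check, running the answer program on each example:
  -12 -> -36 -> 144
  19 -> 57 -> -228
  -31 -> -93 -> 372
  -8 -> -24 -> 96
  -25 -> -75 -> 300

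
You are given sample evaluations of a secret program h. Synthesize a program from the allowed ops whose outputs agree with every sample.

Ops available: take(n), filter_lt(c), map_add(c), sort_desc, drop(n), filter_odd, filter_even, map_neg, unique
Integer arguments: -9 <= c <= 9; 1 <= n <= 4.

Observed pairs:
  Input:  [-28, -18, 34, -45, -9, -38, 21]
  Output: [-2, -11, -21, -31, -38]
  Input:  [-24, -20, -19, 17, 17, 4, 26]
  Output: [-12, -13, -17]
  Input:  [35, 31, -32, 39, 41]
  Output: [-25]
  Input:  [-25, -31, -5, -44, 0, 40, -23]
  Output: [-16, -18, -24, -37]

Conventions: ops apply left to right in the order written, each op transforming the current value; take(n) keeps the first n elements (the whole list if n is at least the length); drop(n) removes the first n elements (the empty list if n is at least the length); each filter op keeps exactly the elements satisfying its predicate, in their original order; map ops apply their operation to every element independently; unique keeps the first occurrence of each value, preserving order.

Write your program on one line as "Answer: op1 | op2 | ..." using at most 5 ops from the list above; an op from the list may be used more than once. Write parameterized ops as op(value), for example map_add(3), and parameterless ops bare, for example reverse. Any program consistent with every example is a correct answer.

filter_lt(-7) | map_add(6) | sort_desc | map_add(1)

Check, running the answer program on each example:
  [-28, -18, 34, -45, -9, -38, 21] -> [-28, -18, -45, -9, -38] -> [-22, -12, -39, -3, -32] -> [-3, -12, -22, -32, -39] -> [-2, -11, -21, -31, -38]
  [-24, -20, -19, 17, 17, 4, 26] -> [-24, -20, -19] -> [-18, -14, -13] -> [-13, -14, -18] -> [-12, -13, -17]
  [35, 31, -32, 39, 41] -> [-32] -> [-26] -> [-26] -> [-25]
  [-25, -31, -5, -44, 0, 40, -23] -> [-25, -31, -44, -23] -> [-19, -25, -38, -17] -> [-17, -19, -25, -38] -> [-16, -18, -24, -37]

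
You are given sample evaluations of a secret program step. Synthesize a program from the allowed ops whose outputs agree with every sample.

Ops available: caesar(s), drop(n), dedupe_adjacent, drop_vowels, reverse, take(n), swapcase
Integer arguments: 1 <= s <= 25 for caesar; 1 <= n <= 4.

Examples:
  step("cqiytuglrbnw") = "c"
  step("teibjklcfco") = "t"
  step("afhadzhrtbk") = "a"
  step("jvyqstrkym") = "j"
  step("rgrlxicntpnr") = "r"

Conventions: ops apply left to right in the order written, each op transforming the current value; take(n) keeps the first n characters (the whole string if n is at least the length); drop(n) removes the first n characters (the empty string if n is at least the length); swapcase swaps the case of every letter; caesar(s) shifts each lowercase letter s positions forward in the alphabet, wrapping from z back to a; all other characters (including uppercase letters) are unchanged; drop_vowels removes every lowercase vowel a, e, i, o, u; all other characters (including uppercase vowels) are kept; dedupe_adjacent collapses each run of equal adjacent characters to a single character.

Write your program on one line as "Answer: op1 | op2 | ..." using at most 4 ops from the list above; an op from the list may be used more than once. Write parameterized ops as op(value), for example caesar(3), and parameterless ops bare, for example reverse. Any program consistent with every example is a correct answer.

swapcase | take(1) | swapcase

Check, running the answer program on each example:
  "cqiytuglrbnw" -> "CQIYTUGLRBNW" -> "C" -> "c"
  "teibjklcfco" -> "TEIBJKLCFCO" -> "T" -> "t"
  "afhadzhrtbk" -> "AFHADZHRTBK" -> "A" -> "a"
  "jvyqstrkym" -> "JVYQSTRKYM" -> "J" -> "j"
  "rgrlxicntpnr" -> "RGRLXICNTPNR" -> "R" -> "r"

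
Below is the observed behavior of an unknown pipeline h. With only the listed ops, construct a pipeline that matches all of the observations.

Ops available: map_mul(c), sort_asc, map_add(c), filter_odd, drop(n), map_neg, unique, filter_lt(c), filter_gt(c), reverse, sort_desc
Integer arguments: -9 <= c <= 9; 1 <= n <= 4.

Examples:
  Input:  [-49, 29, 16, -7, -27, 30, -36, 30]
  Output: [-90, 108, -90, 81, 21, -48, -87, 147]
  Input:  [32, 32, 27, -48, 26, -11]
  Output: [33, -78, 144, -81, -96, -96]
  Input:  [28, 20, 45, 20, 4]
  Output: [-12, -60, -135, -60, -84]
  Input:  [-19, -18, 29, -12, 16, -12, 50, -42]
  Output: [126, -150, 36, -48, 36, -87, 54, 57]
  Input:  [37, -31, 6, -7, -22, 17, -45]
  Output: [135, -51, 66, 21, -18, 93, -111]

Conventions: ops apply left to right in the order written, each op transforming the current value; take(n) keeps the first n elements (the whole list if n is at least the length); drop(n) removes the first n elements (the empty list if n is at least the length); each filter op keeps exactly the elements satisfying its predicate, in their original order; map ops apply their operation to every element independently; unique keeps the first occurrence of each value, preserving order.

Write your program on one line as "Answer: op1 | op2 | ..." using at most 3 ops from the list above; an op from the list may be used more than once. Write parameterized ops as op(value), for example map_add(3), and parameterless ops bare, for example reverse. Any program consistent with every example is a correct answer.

map_mul(-3) | reverse

Check, running the answer program on each example:
  [-49, 29, 16, -7, -27, 30, -36, 30] -> [147, -87, -48, 21, 81, -90, 108, -90] -> [-90, 108, -90, 81, 21, -48, -87, 147]
  [32, 32, 27, -48, 26, -11] -> [-96, -96, -81, 144, -78, 33] -> [33, -78, 144, -81, -96, -96]
  [28, 20, 45, 20, 4] -> [-84, -60, -135, -60, -12] -> [-12, -60, -135, -60, -84]
  [-19, -18, 29, -12, 16, -12, 50, -42] -> [57, 54, -87, 36, -48, 36, -150, 126] -> [126, -150, 36, -48, 36, -87, 54, 57]
  [37, -31, 6, -7, -22, 17, -45] -> [-111, 93, -18, 21, 66, -51, 135] -> [135, -51, 66, 21, -18, 93, -111]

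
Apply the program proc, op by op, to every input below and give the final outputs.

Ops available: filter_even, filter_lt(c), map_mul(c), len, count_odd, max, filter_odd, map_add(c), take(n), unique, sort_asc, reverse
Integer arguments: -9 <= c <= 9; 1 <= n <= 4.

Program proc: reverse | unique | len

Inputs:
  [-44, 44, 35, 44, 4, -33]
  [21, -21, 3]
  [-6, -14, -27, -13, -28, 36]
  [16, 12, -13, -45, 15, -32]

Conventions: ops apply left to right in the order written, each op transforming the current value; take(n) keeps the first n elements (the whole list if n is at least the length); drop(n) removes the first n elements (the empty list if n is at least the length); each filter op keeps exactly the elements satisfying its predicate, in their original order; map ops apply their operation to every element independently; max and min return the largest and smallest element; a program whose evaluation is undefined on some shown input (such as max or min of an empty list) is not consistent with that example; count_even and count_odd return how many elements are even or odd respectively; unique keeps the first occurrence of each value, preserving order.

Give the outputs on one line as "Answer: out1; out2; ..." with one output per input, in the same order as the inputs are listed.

5; 3; 6; 6

Execution, op by op:
  [-44, 44, 35, 44, 4, -33] -> [-33, 4, 44, 35, 44, -44] -> [-33, 4, 44, 35, -44] -> 5
  [21, -21, 3] -> [3, -21, 21] -> [3, -21, 21] -> 3
  [-6, -14, -27, -13, -28, 36] -> [36, -28, -13, -27, -14, -6] -> [36, -28, -13, -27, -14, -6] -> 6
  [16, 12, -13, -45, 15, -32] -> [-32, 15, -45, -13, 12, 16] -> [-32, 15, -45, -13, 12, 16] -> 6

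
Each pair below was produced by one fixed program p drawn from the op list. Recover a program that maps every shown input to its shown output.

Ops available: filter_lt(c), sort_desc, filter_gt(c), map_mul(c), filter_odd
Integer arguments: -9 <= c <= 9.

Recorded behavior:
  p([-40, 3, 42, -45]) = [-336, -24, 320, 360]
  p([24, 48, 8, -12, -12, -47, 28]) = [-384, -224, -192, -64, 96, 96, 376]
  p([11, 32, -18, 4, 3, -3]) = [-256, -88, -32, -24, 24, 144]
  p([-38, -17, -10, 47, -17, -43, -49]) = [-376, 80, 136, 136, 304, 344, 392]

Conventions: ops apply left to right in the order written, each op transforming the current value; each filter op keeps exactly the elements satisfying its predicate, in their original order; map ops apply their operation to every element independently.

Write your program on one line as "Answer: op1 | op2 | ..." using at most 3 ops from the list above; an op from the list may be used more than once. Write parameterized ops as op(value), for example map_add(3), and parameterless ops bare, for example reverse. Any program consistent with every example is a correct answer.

sort_desc | map_mul(-8)

Check, running the answer program on each example:
  [-40, 3, 42, -45] -> [42, 3, -40, -45] -> [-336, -24, 320, 360]
  [24, 48, 8, -12, -12, -47, 28] -> [48, 28, 24, 8, -12, -12, -47] -> [-384, -224, -192, -64, 96, 96, 376]
  [11, 32, -18, 4, 3, -3] -> [32, 11, 4, 3, -3, -18] -> [-256, -88, -32, -24, 24, 144]
  [-38, -17, -10, 47, -17, -43, -49] -> [47, -10, -17, -17, -38, -43, -49] -> [-376, 80, 136, 136, 304, 344, 392]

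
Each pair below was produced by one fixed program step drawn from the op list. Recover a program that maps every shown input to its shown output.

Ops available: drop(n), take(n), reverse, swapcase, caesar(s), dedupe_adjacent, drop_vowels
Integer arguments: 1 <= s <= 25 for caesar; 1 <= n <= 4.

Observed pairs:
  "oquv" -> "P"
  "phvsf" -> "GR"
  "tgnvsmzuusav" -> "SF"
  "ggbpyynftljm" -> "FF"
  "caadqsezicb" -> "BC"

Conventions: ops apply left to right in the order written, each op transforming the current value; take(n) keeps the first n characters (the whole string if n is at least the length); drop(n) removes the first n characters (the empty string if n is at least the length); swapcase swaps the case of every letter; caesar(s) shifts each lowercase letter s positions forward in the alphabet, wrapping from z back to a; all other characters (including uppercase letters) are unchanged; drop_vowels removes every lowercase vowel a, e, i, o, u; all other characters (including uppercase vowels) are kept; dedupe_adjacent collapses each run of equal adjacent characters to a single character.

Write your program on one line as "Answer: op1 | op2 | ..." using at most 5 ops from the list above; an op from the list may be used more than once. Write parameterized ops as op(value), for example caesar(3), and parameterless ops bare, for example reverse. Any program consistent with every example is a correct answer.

drop_vowels | caesar(25) | drop_vowels | take(2) | swapcase

Check, running the answer program on each example:
  "oquv" -> "qv" -> "pu" -> "p" -> "p" -> "P"
  "phvsf" -> "phvsf" -> "ogure" -> "gr" -> "gr" -> "GR"
  "tgnvsmzuusav" -> "tgnvsmzsv" -> "sfmurlyru" -> "sfmrlyr" -> "sf" -> "SF"
  "ggbpyynftljm" -> "ggbpyynftljm" -> "ffaoxxmeskil" -> "ffxxmskl" -> "ff" -> "FF"
  "caadqsezicb" -> "cdqszcb" -> "bcpryba" -> "bcpryb" -> "bc" -> "BC"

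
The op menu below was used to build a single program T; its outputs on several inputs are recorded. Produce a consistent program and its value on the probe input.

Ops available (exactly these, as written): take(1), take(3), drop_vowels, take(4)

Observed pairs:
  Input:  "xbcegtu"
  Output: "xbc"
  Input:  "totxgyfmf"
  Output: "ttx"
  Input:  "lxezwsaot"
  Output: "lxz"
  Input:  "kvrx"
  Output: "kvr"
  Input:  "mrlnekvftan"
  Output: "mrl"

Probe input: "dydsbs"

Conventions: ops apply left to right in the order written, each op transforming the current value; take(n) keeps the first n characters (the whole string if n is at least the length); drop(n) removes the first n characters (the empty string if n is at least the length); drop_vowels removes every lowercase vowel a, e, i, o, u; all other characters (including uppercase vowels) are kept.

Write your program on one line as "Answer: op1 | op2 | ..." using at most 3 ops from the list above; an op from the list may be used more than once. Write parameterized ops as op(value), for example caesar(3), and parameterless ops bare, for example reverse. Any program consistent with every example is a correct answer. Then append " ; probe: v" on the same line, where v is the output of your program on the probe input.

drop_vowels | take(3) ; probe: "dyd"

Check, running the answer program on each example:
  "xbcegtu" -> "xbcgt" -> "xbc"
  "totxgyfmf" -> "ttxgyfmf" -> "ttx"
  "lxezwsaot" -> "lxzwst" -> "lxz"
  "kvrx" -> "kvrx" -> "kvr"
  "mrlnekvftan" -> "mrlnkvftn" -> "mrl"
  probe: "dydsbs" -> "dydsbs" -> "dyd"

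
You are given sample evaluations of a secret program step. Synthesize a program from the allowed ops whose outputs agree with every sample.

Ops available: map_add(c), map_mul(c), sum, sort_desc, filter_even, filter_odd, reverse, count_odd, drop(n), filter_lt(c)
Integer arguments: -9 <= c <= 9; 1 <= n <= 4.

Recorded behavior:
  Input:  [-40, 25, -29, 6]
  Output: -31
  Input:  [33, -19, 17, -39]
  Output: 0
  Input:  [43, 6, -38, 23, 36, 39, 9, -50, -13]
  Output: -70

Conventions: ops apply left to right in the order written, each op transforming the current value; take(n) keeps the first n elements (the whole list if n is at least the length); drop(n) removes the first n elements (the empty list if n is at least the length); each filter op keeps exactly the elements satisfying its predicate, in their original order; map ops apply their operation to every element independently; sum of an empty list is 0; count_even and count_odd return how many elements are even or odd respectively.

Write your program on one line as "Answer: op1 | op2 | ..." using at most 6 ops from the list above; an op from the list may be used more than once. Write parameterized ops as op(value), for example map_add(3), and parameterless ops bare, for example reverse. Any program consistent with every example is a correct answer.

sort_desc | map_add(2) | filter_lt(2) | map_add(7) | filter_odd | sum

Check, running the answer program on each example:
  [-40, 25, -29, 6] -> [25, 6, -29, -40] -> [27, 8, -27, -38] -> [-27, -38] -> [-20, -31] -> [-31] -> -31
  [33, -19, 17, -39] -> [33, 17, -19, -39] -> [35, 19, -17, -37] -> [-17, -37] -> [-10, -30] -> [] -> 0
  [43, 6, -38, 23, 36, 39, 9, -50, -13] -> [43, 39, 36, 23, 9, 6, -13, -38, -50] -> [45, 41, 38, 25, 11, 8, -11, -36, -48] -> [-11, -36, -48] -> [-4, -29, -41] -> [-29, -41] -> -70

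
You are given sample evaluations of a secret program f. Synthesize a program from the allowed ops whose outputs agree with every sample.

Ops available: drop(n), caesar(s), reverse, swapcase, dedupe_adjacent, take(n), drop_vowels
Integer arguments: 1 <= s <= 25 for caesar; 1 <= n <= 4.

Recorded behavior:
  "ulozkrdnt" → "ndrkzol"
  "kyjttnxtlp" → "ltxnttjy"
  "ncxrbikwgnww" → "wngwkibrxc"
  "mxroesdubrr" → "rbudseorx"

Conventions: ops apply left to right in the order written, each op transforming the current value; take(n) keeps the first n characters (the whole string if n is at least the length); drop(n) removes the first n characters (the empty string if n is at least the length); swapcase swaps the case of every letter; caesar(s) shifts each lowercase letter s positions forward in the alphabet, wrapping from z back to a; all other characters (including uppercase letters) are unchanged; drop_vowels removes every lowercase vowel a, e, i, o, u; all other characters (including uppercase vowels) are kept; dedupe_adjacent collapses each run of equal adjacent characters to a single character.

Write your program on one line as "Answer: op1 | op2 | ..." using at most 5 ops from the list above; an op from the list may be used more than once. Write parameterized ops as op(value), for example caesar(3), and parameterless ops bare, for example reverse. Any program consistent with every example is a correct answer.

reverse | drop(1) | reverse | drop(1) | reverse

Check, running the answer program on each example:
  "ulozkrdnt" -> "tndrkzolu" -> "ndrkzolu" -> "ulozkrdn" -> "lozkrdn" -> "ndrkzol"
  "kyjttnxtlp" -> "pltxnttjyk" -> "ltxnttjyk" -> "kyjttnxtl" -> "yjttnxtl" -> "ltxnttjy"
  "ncxrbikwgnww" -> "wwngwkibrxcn" -> "wngwkibrxcn" -> "ncxrbikwgnw" -> "cxrbikwgnw" -> "wngwkibrxc"
  "mxroesdubrr" -> "rrbudseorxm" -> "rbudseorxm" -> "mxroesdubr" -> "xroesdubr" -> "rbudseorx"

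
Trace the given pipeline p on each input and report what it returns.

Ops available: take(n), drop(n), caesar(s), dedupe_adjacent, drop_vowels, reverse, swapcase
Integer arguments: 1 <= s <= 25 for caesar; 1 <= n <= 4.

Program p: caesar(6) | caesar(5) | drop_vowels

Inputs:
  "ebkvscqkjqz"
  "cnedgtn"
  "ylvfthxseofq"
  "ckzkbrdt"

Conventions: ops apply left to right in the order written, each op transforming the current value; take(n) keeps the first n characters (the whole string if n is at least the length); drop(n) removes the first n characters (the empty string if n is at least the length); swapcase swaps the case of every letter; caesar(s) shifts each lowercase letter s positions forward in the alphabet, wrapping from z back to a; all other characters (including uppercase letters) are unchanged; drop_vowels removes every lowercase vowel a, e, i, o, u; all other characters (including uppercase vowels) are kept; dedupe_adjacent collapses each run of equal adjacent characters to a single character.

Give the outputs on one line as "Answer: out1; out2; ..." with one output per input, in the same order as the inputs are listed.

"pmvgdnbvbk"; "nypry"; "jwgqsdpzqb"; "nvkvmc"

Execution, op by op:
  "ebkvscqkjqz" -> "khqbyiwqpwf" -> "pmvgdnbvubk" -> "pmvgdnbvbk"
  "cnedgtn" -> "itkjmzt" -> "nyporey" -> "nypry"
  "ylvfthxseofq" -> "erblzndykulw" -> "jwgqesidpzqb" -> "jwgqsdpzqb"
  "ckzkbrdt" -> "iqfqhxjz" -> "nvkvmcoe" -> "nvkvmc"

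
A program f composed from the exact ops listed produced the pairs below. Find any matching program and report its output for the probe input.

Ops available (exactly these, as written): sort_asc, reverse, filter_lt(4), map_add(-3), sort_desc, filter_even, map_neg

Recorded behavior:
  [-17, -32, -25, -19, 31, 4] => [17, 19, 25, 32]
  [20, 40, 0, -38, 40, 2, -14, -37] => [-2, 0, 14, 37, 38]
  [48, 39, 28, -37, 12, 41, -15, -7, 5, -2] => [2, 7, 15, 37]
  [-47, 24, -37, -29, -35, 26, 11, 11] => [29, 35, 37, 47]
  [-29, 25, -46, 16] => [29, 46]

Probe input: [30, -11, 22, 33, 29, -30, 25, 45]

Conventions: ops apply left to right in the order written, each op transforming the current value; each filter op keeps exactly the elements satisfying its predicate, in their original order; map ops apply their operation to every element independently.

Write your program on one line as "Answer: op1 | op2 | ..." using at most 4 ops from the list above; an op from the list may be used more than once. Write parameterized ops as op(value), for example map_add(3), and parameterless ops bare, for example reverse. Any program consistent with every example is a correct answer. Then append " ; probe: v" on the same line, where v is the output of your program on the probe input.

filter_lt(4) | map_neg | sort_asc ; probe: [11, 30]

Check, running the answer program on each example:
  [-17, -32, -25, -19, 31, 4] -> [-17, -32, -25, -19] -> [17, 32, 25, 19] -> [17, 19, 25, 32]
  [20, 40, 0, -38, 40, 2, -14, -37] -> [0, -38, 2, -14, -37] -> [0, 38, -2, 14, 37] -> [-2, 0, 14, 37, 38]
  [48, 39, 28, -37, 12, 41, -15, -7, 5, -2] -> [-37, -15, -7, -2] -> [37, 15, 7, 2] -> [2, 7, 15, 37]
  [-47, 24, -37, -29, -35, 26, 11, 11] -> [-47, -37, -29, -35] -> [47, 37, 29, 35] -> [29, 35, 37, 47]
  [-29, 25, -46, 16] -> [-29, -46] -> [29, 46] -> [29, 46]
  probe: [30, -11, 22, 33, 29, -30, 25, 45] -> [-11, -30] -> [11, 30] -> [11, 30]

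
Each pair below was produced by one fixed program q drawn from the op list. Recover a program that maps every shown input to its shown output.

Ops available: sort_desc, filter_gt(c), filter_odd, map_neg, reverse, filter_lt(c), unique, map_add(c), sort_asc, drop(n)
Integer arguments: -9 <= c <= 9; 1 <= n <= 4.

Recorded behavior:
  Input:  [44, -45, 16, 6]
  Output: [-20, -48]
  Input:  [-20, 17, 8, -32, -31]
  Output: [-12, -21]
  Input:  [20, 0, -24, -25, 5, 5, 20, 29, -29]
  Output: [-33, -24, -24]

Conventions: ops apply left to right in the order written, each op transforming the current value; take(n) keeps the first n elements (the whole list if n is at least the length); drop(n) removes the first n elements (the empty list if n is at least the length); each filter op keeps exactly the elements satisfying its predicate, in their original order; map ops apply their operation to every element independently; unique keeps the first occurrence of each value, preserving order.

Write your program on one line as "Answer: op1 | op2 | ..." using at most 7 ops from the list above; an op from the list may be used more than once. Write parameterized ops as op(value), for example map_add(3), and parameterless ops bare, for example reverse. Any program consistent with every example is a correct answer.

reverse | drop(1) | filter_gt(-8) | filter_gt(5) | map_add(4) | map_neg

Check, running the answer program on each example:
  [44, -45, 16, 6] -> [6, 16, -45, 44] -> [16, -45, 44] -> [16, 44] -> [16, 44] -> [20, 48] -> [-20, -48]
  [-20, 17, 8, -32, -31] -> [-31, -32, 8, 17, -20] -> [-32, 8, 17, -20] -> [8, 17] -> [8, 17] -> [12, 21] -> [-12, -21]
  [20, 0, -24, -25, 5, 5, 20, 29, -29] -> [-29, 29, 20, 5, 5, -25, -24, 0, 20] -> [29, 20, 5, 5, -25, -24, 0, 20] -> [29, 20, 5, 5, 0, 20] -> [29, 20, 20] -> [33, 24, 24] -> [-33, -24, -24]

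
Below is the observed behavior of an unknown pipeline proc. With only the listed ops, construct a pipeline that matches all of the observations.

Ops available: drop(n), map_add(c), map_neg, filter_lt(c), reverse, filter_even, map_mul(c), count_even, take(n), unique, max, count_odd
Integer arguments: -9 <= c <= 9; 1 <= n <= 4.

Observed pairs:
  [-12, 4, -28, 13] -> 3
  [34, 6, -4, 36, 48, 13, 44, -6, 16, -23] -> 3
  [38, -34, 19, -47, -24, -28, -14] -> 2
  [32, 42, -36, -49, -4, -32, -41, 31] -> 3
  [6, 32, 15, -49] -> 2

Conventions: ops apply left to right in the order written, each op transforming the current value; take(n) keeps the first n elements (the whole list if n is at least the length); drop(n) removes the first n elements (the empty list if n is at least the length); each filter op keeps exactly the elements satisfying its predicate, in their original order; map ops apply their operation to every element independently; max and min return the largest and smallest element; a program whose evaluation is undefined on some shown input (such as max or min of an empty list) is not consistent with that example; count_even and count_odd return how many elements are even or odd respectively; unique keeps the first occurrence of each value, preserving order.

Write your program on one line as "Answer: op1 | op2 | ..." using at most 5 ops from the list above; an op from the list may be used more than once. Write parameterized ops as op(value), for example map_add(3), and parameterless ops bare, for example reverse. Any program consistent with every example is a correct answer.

take(3) | map_neg | filter_even | count_even

Check, running the answer program on each example:
  [-12, 4, -28, 13] -> [-12, 4, -28] -> [12, -4, 28] -> [12, -4, 28] -> 3
  [34, 6, -4, 36, 48, 13, 44, -6, 16, -23] -> [34, 6, -4] -> [-34, -6, 4] -> [-34, -6, 4] -> 3
  [38, -34, 19, -47, -24, -28, -14] -> [38, -34, 19] -> [-38, 34, -19] -> [-38, 34] -> 2
  [32, 42, -36, -49, -4, -32, -41, 31] -> [32, 42, -36] -> [-32, -42, 36] -> [-32, -42, 36] -> 3
  [6, 32, 15, -49] -> [6, 32, 15] -> [-6, -32, -15] -> [-6, -32] -> 2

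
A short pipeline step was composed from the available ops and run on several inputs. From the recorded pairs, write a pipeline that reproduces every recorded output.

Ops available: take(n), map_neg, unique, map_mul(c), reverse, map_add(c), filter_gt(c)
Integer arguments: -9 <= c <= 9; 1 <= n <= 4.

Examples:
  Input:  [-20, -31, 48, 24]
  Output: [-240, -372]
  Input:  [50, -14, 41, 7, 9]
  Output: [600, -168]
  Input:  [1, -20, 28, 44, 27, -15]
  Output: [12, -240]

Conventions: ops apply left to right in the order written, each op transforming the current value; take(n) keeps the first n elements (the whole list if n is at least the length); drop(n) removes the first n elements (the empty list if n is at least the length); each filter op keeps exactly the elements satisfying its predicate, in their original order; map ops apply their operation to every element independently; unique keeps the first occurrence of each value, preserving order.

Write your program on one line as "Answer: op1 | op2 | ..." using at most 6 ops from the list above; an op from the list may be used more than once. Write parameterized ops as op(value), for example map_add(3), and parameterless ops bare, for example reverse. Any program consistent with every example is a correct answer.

map_mul(2) | map_neg | map_mul(6) | map_neg | take(2)

Check, running the answer program on each example:
  [-20, -31, 48, 24] -> [-40, -62, 96, 48] -> [40, 62, -96, -48] -> [240, 372, -576, -288] -> [-240, -372, 576, 288] -> [-240, -372]
  [50, -14, 41, 7, 9] -> [100, -28, 82, 14, 18] -> [-100, 28, -82, -14, -18] -> [-600, 168, -492, -84, -108] -> [600, -168, 492, 84, 108] -> [600, -168]
  [1, -20, 28, 44, 27, -15] -> [2, -40, 56, 88, 54, -30] -> [-2, 40, -56, -88, -54, 30] -> [-12, 240, -336, -528, -324, 180] -> [12, -240, 336, 528, 324, -180] -> [12, -240]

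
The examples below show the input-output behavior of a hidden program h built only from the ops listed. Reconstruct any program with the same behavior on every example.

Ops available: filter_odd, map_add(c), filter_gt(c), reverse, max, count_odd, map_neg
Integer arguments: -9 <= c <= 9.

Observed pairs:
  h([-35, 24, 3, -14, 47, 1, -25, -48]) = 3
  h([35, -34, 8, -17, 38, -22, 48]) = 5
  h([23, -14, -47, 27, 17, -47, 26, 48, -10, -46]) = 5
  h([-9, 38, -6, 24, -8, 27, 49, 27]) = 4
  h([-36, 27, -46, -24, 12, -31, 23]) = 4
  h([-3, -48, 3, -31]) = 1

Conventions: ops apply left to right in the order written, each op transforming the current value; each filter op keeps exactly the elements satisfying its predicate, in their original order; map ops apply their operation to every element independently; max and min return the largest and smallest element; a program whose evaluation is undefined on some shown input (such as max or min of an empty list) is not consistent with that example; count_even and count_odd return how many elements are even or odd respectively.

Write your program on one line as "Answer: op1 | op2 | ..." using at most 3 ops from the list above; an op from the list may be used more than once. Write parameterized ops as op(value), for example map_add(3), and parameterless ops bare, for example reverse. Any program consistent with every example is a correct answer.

map_add(-9) | reverse | count_odd

Check, running the answer program on each example:
  [-35, 24, 3, -14, 47, 1, -25, -48] -> [-44, 15, -6, -23, 38, -8, -34, -57] -> [-57, -34, -8, 38, -23, -6, 15, -44] -> 3
  [35, -34, 8, -17, 38, -22, 48] -> [26, -43, -1, -26, 29, -31, 39] -> [39, -31, 29, -26, -1, -43, 26] -> 5
  [23, -14, -47, 27, 17, -47, 26, 48, -10, -46] -> [14, -23, -56, 18, 8, -56, 17, 39, -19, -55] -> [-55, -19, 39, 17, -56, 8, 18, -56, -23, 14] -> 5
  [-9, 38, -6, 24, -8, 27, 49, 27] -> [-18, 29, -15, 15, -17, 18, 40, 18] -> [18, 40, 18, -17, 15, -15, 29, -18] -> 4
  [-36, 27, -46, -24, 12, -31, 23] -> [-45, 18, -55, -33, 3, -40, 14] -> [14, -40, 3, -33, -55, 18, -45] -> 4
  [-3, -48, 3, -31] -> [-12, -57, -6, -40] -> [-40, -6, -57, -12] -> 1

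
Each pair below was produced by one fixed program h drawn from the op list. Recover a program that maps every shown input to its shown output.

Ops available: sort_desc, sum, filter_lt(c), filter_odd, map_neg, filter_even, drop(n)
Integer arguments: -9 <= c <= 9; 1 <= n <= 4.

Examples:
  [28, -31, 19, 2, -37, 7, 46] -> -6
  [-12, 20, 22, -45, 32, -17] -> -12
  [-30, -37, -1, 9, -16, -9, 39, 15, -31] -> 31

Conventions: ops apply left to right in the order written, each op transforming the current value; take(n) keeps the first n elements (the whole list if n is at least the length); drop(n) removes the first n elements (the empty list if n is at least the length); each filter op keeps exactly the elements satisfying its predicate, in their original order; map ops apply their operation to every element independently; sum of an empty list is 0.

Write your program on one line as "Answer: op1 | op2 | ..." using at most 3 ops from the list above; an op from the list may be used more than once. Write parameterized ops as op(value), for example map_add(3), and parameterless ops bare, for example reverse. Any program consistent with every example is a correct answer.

drop(1) | map_neg | sum

Check, running the answer program on each example:
  [28, -31, 19, 2, -37, 7, 46] -> [-31, 19, 2, -37, 7, 46] -> [31, -19, -2, 37, -7, -46] -> -6
  [-12, 20, 22, -45, 32, -17] -> [20, 22, -45, 32, -17] -> [-20, -22, 45, -32, 17] -> -12
  [-30, -37, -1, 9, -16, -9, 39, 15, -31] -> [-37, -1, 9, -16, -9, 39, 15, -31] -> [37, 1, -9, 16, 9, -39, -15, 31] -> 31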